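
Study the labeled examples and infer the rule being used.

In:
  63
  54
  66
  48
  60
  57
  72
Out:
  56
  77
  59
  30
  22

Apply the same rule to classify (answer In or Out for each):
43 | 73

Out, Out

'In' ⟺ multiple of 3 AND at least 48.
43 → 43 = 3·14 + 1, 43 < 48 → Out.
73 → 73 = 3·24 + 1, 73 ≥ 48 → Out.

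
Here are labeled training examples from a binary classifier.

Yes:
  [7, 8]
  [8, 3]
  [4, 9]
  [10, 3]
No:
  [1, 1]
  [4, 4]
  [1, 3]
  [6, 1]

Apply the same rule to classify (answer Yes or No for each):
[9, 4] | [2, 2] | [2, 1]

Every 'Yes' example satisfies: sum ≥ 11. None of the 'No' examples do.
Yes: [9, 4], since 9+4 = 13. No: [2, 2], since 2+2 = 4. No: [2, 1], since 2+1 = 3.

Yes, No, No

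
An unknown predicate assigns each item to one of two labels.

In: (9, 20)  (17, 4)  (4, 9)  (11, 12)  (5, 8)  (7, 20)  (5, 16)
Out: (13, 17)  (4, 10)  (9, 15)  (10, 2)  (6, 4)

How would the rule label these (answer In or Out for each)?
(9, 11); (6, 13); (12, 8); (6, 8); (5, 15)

Out, In, Out, Out, Out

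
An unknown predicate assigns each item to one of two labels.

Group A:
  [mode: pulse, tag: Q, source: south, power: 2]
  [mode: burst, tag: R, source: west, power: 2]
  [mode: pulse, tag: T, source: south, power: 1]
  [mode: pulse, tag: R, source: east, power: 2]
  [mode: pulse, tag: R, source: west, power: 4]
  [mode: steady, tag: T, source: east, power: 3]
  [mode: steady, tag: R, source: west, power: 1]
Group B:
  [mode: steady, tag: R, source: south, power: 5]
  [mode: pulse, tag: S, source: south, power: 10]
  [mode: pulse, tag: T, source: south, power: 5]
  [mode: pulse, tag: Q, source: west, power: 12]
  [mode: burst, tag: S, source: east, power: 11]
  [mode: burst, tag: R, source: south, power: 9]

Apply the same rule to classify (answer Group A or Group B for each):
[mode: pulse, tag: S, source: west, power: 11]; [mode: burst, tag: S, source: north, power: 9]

The rule appears to be: power ≤ 4.
[mode: pulse, tag: S, source: west, power: 11]: Group B (power = 11). [mode: burst, tag: S, source: north, power: 9]: Group B (power = 9).

Group B, Group B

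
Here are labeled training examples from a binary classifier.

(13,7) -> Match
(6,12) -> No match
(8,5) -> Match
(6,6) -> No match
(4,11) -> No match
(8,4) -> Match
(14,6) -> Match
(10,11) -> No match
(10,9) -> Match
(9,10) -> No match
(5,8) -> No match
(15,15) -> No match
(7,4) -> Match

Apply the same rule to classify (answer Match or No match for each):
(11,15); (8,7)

No match, Match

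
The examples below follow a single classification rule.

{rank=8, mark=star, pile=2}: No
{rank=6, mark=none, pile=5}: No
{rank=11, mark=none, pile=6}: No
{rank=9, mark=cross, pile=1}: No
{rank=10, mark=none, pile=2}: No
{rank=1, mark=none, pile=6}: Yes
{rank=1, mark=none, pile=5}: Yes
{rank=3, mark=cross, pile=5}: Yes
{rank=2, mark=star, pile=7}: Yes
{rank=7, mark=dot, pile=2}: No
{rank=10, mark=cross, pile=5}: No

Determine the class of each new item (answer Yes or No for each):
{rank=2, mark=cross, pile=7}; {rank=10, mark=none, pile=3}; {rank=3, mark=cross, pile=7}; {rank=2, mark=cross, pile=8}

Yes, No, Yes, Yes

The distinguishing property — rank ≤ 3 — holds for all the 'Yes' cases and none of the 'No' cases.
{rank=2, mark=cross, pile=7}: rank = 2 — satisfies this, so Yes.
{rank=10, mark=none, pile=3}: rank = 10 — doesn't qualify, so No.
{rank=3, mark=cross, pile=7}: rank = 3 — satisfies this, so Yes.
{rank=2, mark=cross, pile=8}: rank = 2 — satisfies this, so Yes.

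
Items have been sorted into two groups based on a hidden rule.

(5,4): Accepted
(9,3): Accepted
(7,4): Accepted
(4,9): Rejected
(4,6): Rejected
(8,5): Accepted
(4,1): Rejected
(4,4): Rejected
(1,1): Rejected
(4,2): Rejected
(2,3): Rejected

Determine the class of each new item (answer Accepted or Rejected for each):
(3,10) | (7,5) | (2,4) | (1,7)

Every 'Accepted' example satisfies: first ≥ 5. None of the 'Rejected' examples do.

Rejected, Accepted, Rejected, Rejected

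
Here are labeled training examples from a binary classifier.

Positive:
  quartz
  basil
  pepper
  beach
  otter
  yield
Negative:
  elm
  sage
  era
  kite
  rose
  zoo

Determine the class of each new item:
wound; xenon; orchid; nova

Positive, Positive, Positive, Negative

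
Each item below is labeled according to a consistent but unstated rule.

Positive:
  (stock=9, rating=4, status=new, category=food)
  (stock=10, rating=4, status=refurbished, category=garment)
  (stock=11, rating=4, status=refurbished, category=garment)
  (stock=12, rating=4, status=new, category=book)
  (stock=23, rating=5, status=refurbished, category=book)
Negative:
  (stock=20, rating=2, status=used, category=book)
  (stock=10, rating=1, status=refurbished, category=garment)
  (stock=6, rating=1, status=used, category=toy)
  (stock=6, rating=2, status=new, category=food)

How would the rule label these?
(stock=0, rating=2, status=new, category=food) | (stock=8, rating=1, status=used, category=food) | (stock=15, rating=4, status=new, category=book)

Negative, Negative, Positive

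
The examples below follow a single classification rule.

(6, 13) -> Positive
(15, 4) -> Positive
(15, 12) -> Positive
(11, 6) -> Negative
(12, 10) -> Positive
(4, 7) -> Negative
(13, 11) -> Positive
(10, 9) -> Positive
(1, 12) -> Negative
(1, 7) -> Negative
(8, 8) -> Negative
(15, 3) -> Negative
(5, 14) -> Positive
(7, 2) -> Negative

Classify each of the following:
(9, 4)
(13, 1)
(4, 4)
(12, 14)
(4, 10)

Rule: sum ≥ 19. This holds for each 'Positive' example and fails for each 'Negative' one.
(9, 4): 9+4 = 13, doesn't qualify → Negative.
(13, 1): 13+1 = 14, doesn't qualify → Negative.
(4, 4): 4+4 = 8, doesn't qualify → Negative.
(12, 14): 12+14 = 26, meets the rule → Positive.
(4, 10): 4+10 = 14, doesn't qualify → Negative.

Negative, Negative, Negative, Positive, Negative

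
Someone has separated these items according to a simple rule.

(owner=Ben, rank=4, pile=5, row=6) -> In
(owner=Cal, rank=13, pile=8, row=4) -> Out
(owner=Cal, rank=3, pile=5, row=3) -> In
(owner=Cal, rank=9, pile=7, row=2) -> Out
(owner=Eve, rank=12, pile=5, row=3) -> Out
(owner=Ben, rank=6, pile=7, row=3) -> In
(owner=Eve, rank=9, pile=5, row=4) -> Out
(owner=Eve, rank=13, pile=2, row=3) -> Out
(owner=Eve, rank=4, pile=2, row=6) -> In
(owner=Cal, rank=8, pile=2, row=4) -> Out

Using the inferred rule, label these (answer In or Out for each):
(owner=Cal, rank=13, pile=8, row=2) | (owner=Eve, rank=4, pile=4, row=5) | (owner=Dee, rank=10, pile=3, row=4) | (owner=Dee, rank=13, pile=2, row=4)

The common property of the 'In' items is: rank ≤ 6. No 'Out' item has it.

Out, In, Out, Out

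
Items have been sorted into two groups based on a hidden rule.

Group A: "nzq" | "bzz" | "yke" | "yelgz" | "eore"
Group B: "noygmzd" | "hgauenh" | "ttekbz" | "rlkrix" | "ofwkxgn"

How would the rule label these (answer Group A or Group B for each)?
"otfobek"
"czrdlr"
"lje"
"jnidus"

Group B, Group B, Group A, Group B

The pattern is that an item is 'Group A' exactly when: length ≤ 5.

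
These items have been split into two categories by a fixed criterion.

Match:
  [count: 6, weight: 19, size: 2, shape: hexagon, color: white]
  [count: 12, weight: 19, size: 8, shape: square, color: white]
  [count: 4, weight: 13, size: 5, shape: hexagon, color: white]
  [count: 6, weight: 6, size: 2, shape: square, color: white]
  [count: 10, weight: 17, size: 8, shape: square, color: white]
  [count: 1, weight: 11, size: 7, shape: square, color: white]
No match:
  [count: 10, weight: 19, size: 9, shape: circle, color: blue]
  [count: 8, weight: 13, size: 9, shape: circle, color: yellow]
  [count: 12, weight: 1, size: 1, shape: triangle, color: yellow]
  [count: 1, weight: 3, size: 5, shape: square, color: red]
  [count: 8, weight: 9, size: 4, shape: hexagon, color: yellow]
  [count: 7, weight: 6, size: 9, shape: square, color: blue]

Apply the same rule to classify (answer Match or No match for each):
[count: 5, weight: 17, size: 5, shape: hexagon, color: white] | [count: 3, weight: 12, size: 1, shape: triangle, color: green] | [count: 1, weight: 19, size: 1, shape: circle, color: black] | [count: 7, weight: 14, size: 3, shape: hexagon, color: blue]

The distinguishing property — color is white — holds for all the 'Match' cases and none of the 'No match' cases.

Match, No match, No match, No match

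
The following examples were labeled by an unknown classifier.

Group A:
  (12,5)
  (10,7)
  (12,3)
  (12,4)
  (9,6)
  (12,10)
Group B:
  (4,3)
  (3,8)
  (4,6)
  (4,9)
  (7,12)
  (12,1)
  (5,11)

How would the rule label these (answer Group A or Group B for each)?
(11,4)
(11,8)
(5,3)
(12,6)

Group A, Group A, Group B, Group A

'Group A' ⟺ first > second AND sum ≥ 15.
(11,4): 11 > 4, 11+4 = 15, checks out → Group A. (11,8): 11 > 8, 11+8 = 19, checks out → Group A. (5,3): 5 > 3, 5+3 = 8, doesn't match → Group B. (12,6): 12 > 6, 12+6 = 18, checks out → Group A.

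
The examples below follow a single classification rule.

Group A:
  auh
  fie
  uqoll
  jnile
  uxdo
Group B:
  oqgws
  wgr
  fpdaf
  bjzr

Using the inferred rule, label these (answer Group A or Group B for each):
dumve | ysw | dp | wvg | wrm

Group A, Group B, Group B, Group B, Group B

The simplest hypothesis consistent with all the labels is: has ≥ 2 vowels.
Group A: dumve, since 2 vowels. Group B: ysw, since 0 vowels. Group B: dp, since 0 vowels. Group B: wvg, since 0 vowels. Group B: wrm, since 0 vowels.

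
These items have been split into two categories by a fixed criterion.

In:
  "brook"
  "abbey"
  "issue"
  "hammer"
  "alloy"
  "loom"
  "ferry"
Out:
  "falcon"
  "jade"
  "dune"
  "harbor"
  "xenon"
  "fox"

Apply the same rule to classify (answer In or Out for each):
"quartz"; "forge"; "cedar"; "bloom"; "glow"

Out, Out, Out, In, Out

One predicate separates the groups cleanly: has a double letter.
"quartz" → no doubled letter → Out. "forge" → no doubled letter → Out. "cedar" → no doubled letter → Out. "bloom" → 'oo' doubled → In. "glow" → no doubled letter → Out.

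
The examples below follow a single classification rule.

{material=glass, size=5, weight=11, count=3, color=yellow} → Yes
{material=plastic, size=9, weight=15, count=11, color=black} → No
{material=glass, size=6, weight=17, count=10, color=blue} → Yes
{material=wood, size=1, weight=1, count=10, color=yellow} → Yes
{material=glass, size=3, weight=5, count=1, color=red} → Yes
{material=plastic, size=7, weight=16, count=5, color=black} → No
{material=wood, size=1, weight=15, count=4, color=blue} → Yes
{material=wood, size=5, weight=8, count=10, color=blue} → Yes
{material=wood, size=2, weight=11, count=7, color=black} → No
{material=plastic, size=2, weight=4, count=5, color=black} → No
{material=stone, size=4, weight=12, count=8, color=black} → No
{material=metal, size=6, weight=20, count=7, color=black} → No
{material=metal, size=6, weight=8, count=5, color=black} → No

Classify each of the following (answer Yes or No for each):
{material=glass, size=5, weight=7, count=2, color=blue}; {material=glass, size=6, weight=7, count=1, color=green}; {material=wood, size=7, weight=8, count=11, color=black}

Yes, Yes, No

Looking at the examples, the only property every 'Yes' case has and every 'No' case lacks is: color is not black.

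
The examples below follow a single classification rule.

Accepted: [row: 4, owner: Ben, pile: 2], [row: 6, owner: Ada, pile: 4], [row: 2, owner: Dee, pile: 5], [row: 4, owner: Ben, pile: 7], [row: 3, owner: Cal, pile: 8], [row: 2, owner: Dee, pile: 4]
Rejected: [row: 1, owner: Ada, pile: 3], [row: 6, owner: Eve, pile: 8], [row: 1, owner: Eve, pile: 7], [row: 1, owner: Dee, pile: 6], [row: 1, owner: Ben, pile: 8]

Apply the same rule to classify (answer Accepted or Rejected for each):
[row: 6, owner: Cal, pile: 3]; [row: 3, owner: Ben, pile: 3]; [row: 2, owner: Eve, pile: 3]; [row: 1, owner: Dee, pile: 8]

Accepted, Accepted, Rejected, Rejected

A rule that fits every label: owner is not Eve AND row ≥ 2 — true of each 'Accepted' example, false of each 'Rejected' one.
[row: 6, owner: Cal, pile: 3] — owner is Cal, row = 6, hence Accepted.
[row: 3, owner: Ben, pile: 3] — owner is Ben, row = 3, hence Accepted.
[row: 2, owner: Eve, pile: 3] — owner is Eve, row = 2, hence Rejected.
[row: 1, owner: Dee, pile: 8] — owner is Dee, row = 1, hence Rejected.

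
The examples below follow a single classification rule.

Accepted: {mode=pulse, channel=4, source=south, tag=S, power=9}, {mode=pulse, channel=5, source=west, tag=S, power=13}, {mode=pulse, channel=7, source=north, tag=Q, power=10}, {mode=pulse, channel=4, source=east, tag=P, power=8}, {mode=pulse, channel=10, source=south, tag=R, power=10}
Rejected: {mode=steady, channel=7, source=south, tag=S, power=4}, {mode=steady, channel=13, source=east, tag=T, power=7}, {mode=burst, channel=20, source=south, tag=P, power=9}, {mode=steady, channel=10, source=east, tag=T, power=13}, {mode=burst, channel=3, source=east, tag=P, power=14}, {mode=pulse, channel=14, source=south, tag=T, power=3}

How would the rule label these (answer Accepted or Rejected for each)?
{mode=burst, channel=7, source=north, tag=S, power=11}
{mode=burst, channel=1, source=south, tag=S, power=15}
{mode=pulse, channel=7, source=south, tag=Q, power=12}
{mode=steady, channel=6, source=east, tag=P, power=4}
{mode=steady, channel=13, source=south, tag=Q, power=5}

Rejected, Rejected, Accepted, Rejected, Rejected

Every 'Accepted' example satisfies: mode is pulse AND power ≥ 4. None of the 'Rejected' examples do.
{mode=burst, channel=7, source=north, tag=S, power=11} → mode is burst, power = 11 → Rejected. {mode=burst, channel=1, source=south, tag=S, power=15} → mode is burst, power = 15 → Rejected. {mode=pulse, channel=7, source=south, tag=Q, power=12} → mode is pulse, power = 12 → Accepted. {mode=steady, channel=6, source=east, tag=P, power=4} → mode is steady, power = 4 → Rejected. {mode=steady, channel=13, source=south, tag=Q, power=5} → mode is steady, power = 5 → Rejected.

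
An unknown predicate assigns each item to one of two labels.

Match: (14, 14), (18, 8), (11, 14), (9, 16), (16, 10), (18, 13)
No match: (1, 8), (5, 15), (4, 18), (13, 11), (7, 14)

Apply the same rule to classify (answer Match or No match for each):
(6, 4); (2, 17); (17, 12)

The classifier is using: sum ≥ 25.
(6, 4): 6+4 = 10 — fails the rule, so No match.
(2, 17): 2+17 = 19 — fails the rule, so No match.
(17, 12): 17+12 = 29 — matches, so Match.

No match, No match, Match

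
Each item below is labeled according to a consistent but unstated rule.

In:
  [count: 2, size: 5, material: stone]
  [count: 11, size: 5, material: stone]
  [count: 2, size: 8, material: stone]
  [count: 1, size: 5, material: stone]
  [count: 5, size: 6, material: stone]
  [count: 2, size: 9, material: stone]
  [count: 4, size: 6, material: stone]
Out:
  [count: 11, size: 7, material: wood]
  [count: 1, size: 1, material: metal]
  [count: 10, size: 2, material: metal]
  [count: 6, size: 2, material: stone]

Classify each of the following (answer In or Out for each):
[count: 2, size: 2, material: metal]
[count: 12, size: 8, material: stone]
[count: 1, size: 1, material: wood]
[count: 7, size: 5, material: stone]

The simplest hypothesis consistent with all the labels is: material is stone AND size ≥ 5.
Out: [count: 2, size: 2, material: metal], since material is metal, size = 2. In: [count: 12, size: 8, material: stone], since material is stone, size = 8. Out: [count: 1, size: 1, material: wood], since material is wood, size = 1. In: [count: 7, size: 5, material: stone], since material is stone, size = 5.

Out, In, Out, In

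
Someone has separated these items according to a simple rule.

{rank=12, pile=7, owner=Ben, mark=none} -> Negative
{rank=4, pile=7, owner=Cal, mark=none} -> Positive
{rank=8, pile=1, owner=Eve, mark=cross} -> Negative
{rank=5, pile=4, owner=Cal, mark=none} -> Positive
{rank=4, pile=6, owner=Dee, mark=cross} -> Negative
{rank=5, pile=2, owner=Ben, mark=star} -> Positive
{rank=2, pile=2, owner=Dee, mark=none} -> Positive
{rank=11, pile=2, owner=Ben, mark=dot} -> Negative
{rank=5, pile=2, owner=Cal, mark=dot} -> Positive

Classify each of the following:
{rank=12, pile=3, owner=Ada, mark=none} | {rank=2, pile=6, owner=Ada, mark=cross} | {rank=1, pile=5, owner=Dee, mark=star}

The classifier is using: rank ≤ 5 AND pile ≠ 6.
{rank=12, pile=3, owner=Ada, mark=none} → rank = 12, pile = 3 → Negative. {rank=2, pile=6, owner=Ada, mark=cross} → rank = 2, pile = 6 → Negative. {rank=1, pile=5, owner=Dee, mark=star} → rank = 1, pile = 5 → Positive.

Negative, Negative, Positive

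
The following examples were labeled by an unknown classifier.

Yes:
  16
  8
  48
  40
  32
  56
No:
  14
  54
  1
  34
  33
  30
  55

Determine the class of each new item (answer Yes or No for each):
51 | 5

The pattern is that an item is 'Yes' exactly when: multiple of 4.

No, No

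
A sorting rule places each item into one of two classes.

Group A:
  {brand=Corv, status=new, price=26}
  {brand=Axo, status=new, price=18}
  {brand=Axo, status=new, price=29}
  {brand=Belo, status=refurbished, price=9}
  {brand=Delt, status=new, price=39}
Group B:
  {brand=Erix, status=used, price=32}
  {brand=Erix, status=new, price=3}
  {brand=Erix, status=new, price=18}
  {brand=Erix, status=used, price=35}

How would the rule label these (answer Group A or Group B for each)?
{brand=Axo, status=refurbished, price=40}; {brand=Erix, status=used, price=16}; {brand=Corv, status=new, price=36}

Group A, Group B, Group A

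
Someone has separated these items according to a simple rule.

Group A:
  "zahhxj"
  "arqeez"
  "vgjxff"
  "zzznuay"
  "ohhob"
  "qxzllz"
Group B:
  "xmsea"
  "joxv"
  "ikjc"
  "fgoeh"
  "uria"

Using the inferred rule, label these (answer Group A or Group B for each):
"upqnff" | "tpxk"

Group A, Group B

Every 'Group A' example satisfies: has a double letter. None of the 'Group B' examples do.
"upqnff": 'ff' doubled — fits, so Group A.
"tpxk": no doubled letter — fails the rule, so Group B.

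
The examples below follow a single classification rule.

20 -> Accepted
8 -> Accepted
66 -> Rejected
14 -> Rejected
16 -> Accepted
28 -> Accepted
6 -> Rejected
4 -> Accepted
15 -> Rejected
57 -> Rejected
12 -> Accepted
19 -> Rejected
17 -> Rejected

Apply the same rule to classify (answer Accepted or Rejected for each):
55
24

Rejected, Accepted

Every 'Accepted' example satisfies: multiple of 4. None of the 'Rejected' examples do.
55 — 55 = 4·13 + 3, hence Rejected.
24 — 24 = 4·6, hence Accepted.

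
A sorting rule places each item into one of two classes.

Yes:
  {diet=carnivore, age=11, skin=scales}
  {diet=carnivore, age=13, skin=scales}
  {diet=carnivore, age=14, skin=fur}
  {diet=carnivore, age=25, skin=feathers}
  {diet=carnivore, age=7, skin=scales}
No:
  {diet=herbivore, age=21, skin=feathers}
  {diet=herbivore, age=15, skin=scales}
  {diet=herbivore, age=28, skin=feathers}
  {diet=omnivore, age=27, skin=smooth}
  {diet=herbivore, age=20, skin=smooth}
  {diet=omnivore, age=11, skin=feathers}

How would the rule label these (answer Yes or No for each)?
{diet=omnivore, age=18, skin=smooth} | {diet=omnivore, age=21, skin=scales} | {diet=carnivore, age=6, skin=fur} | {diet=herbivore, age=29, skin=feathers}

The pattern is that an item is 'Yes' exactly when: diet is carnivore.
{diet=omnivore, age=18, skin=smooth}: diet is omnivore, fails this test → No. {diet=omnivore, age=21, skin=scales}: diet is omnivore, fails this test → No. {diet=carnivore, age=6, skin=fur}: diet is carnivore, satisfies this → Yes. {diet=herbivore, age=29, skin=feathers}: diet is herbivore, fails this test → No.

No, No, Yes, No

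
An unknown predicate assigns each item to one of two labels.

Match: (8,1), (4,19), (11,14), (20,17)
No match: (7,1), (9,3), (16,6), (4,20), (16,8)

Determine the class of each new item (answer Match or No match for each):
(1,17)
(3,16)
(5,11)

The simplest hypothesis consistent with all the labels is: sum is odd.
No match: (1,17), since 1+17 = 18. Match: (3,16), since 3+16 = 19. No match: (5,11), since 5+11 = 16.

No match, Match, No match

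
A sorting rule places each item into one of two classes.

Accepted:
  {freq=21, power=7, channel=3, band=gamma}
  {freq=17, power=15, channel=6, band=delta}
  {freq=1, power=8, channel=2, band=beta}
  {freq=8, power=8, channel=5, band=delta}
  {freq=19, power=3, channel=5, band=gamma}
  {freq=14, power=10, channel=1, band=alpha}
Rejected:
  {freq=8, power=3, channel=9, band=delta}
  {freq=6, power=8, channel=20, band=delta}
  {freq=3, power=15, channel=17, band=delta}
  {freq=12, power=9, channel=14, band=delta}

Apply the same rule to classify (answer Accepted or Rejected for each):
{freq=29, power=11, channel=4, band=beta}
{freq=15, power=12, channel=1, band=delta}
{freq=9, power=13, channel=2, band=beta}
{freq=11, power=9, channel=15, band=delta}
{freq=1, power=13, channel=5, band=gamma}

Accepted, Accepted, Accepted, Rejected, Accepted

Rule: channel ≤ 6. This holds for each 'Accepted' example and fails for each 'Rejected' one.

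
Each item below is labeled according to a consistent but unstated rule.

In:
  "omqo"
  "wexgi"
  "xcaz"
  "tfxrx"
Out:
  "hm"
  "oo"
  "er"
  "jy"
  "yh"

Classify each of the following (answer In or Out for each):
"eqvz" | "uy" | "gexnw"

The distinguishing property — length ≥ 4 — holds for all the 'In' cases and none of the 'Out' cases.
"eqvz": length 4, matches → In. "uy": length 2, does not pass → Out. "gexnw": length 5, matches → In.

In, Out, In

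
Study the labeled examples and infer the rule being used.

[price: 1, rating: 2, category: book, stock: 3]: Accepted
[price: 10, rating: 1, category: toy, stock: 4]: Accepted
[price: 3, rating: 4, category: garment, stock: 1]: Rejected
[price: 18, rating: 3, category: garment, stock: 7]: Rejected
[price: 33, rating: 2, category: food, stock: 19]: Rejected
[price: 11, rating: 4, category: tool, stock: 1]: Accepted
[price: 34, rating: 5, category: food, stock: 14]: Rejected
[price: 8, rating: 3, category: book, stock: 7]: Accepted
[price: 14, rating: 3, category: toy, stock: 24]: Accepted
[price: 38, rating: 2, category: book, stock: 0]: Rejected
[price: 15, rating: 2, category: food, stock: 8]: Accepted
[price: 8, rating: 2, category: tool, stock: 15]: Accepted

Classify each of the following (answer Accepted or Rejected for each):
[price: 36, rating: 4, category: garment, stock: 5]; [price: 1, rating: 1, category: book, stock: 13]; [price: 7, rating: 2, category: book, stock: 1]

The common property of the 'Accepted' items is: price ≠ 3 AND price ≤ 15. No 'Rejected' item has it.
[price: 36, rating: 4, category: garment, stock: 5] → price = 36 → Rejected. [price: 1, rating: 1, category: book, stock: 13] → price = 1 → Accepted. [price: 7, rating: 2, category: book, stock: 1] → price = 7 → Accepted.

Rejected, Accepted, Accepted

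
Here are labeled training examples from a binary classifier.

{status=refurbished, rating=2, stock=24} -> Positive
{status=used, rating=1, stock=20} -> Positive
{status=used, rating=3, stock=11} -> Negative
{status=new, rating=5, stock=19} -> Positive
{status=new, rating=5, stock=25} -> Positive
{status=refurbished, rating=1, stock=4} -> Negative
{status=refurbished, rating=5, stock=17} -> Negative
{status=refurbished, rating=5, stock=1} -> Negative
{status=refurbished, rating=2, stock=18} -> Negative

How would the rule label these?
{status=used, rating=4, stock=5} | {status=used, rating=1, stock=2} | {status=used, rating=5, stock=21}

The distinguishing property — stock ≥ 19 — holds for all the 'Positive' cases and none of the 'Negative' cases.
Negative: {status=used, rating=4, stock=5}, since stock = 5. Negative: {status=used, rating=1, stock=2}, since stock = 2. Positive: {status=used, rating=5, stock=21}, since stock = 21.

Negative, Negative, Positive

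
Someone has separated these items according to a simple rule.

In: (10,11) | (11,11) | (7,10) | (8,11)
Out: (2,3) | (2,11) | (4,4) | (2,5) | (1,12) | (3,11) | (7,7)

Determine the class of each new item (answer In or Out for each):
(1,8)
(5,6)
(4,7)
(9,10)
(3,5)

A rule that fits every label: sum ≥ 17 — true of each 'In' example, false of each 'Out' one.
(1,8) → 1+8 = 9 → Out. (5,6) → 5+6 = 11 → Out. (4,7) → 4+7 = 11 → Out. (9,10) → 9+10 = 19 → In. (3,5) → 3+5 = 8 → Out.

Out, Out, Out, In, Out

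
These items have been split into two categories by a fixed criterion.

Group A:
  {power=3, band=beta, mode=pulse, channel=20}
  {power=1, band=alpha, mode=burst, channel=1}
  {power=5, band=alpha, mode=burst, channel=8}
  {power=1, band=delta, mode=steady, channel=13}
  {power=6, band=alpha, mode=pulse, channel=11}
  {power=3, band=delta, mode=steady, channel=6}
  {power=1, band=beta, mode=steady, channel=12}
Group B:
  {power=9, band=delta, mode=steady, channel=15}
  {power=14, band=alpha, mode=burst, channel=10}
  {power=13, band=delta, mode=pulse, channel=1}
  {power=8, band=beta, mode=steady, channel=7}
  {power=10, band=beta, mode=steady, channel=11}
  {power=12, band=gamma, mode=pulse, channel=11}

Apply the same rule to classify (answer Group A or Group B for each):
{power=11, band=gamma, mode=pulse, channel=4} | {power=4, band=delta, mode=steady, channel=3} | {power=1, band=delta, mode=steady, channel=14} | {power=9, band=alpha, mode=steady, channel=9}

A rule that fits every label: power ≤ 6 — true of each 'Group A' example, false of each 'Group B' one.

Group B, Group A, Group A, Group B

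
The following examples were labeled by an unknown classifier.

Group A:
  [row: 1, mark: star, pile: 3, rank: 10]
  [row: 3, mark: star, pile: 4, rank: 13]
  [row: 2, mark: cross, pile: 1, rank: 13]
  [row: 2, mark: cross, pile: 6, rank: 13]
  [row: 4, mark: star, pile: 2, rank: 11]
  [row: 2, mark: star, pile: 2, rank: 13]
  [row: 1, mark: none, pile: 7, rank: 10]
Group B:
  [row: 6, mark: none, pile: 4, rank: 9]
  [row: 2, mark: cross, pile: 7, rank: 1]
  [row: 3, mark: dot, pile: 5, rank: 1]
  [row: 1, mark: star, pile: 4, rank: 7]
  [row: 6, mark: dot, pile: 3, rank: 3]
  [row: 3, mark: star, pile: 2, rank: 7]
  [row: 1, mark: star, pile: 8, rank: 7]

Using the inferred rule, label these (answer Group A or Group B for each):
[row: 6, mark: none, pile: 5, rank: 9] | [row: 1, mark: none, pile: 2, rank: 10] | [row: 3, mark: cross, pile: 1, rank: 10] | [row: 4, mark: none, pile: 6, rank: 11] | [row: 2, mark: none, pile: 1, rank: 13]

One predicate separates the groups cleanly: rank ≥ 10.

Group B, Group A, Group A, Group A, Group A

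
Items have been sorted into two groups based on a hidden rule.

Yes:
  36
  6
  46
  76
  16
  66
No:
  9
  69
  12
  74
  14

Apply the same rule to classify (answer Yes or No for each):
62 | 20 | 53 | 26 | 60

No, No, No, Yes, No

The rule appears to be: ends in digit 6.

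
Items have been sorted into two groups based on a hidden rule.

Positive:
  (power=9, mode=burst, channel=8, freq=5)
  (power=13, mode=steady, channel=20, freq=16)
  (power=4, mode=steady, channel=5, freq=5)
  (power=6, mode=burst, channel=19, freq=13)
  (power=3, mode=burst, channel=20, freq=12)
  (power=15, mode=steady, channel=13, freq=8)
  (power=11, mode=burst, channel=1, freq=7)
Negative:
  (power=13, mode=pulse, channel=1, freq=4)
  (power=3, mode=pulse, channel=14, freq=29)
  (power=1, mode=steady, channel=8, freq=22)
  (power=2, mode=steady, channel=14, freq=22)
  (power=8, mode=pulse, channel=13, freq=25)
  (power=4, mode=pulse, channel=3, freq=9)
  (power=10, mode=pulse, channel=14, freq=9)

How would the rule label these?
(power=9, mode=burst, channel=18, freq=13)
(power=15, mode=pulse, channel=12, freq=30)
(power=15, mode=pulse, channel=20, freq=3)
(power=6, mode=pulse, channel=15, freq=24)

All 'Positive' examples share one property — mode is not pulse AND freq ≤ 16 — and every 'Negative' example lacks it.
(power=9, mode=burst, channel=18, freq=13): mode is burst, freq = 13 — qualifies, so Positive. (power=15, mode=pulse, channel=12, freq=30): mode is pulse, freq = 30 — lacks this property, so Negative. (power=15, mode=pulse, channel=20, freq=3): mode is pulse, freq = 3 — lacks this property, so Negative. (power=6, mode=pulse, channel=15, freq=24): mode is pulse, freq = 24 — lacks this property, so Negative.

Positive, Negative, Negative, Negative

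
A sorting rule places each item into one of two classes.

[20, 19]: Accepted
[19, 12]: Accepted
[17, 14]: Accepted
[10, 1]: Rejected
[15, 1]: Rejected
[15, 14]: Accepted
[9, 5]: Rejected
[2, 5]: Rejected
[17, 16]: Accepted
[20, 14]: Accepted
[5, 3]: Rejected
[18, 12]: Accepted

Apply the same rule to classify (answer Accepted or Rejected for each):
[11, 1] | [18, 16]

Every 'Accepted' example satisfies: sum ≥ 29. None of the 'Rejected' examples do.
[11, 1] — 11+1 = 12, hence Rejected.
[18, 16] — 18+16 = 34, hence Accepted.

Rejected, Accepted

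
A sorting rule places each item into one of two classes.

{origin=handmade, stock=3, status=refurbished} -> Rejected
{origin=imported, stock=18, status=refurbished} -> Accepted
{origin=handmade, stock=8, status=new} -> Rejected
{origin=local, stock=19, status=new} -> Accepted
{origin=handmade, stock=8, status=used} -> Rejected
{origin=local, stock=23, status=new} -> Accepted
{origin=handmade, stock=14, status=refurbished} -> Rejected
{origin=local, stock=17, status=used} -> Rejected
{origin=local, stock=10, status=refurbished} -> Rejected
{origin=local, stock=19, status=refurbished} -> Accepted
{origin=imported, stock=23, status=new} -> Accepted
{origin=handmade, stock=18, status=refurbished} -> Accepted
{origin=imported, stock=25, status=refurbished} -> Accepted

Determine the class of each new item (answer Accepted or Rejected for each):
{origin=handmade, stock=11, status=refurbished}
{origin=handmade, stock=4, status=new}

Rejected, Rejected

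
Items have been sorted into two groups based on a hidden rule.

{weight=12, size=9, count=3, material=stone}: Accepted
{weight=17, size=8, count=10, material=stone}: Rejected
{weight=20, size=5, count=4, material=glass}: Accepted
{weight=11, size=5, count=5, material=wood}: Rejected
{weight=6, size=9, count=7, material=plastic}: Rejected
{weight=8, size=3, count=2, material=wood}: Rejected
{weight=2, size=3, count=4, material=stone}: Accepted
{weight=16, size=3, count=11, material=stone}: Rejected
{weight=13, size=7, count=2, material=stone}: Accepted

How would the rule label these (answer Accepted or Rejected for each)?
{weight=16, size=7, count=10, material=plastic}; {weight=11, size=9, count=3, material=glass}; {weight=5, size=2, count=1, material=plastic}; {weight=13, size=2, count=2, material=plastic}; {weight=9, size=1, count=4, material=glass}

Rejected, Accepted, Accepted, Accepted, Accepted

The classifier is using: weight ≠ 8 AND count ≤ 4.
Rejected: {weight=16, size=7, count=10, material=plastic}, since weight = 16, count = 10.
Accepted: {weight=11, size=9, count=3, material=glass}, since weight = 11, count = 3.
Accepted: {weight=5, size=2, count=1, material=plastic}, since weight = 5, count = 1.
Accepted: {weight=13, size=2, count=2, material=plastic}, since weight = 13, count = 2.
Accepted: {weight=9, size=1, count=4, material=glass}, since weight = 9, count = 4.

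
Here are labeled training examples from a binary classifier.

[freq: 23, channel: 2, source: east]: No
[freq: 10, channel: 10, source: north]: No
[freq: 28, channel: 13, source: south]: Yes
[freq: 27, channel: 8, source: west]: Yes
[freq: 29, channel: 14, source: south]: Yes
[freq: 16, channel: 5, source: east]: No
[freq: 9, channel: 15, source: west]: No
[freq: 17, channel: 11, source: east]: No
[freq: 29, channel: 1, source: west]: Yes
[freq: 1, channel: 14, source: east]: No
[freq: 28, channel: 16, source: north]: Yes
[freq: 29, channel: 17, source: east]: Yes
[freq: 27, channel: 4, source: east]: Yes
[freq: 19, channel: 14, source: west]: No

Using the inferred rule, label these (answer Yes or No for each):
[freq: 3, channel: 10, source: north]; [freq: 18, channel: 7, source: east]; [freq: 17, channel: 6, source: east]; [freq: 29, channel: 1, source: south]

No, No, No, Yes

The classifier is using: freq ≥ 27.
[freq: 3, channel: 10, source: north] → freq = 3 → No.
[freq: 18, channel: 7, source: east] → freq = 18 → No.
[freq: 17, channel: 6, source: east] → freq = 17 → No.
[freq: 29, channel: 1, source: south] → freq = 29 → Yes.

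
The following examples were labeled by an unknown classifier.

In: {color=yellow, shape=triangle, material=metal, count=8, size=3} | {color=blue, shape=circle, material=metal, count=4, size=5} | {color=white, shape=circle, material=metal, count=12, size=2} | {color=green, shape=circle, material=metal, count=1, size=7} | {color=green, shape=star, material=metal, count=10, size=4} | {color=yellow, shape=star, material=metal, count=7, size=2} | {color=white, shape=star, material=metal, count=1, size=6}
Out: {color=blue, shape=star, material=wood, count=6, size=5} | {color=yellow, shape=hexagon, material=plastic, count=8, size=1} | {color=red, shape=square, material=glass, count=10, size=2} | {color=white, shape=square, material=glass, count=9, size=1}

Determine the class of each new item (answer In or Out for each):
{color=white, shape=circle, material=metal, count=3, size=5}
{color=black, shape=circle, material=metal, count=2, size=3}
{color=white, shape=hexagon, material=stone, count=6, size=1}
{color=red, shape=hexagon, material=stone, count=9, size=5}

In, In, Out, Out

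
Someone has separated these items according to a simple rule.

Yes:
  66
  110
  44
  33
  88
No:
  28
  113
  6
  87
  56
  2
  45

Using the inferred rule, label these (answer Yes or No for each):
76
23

All 'Yes' examples share one property — multiple of 11 — and every 'No' example lacks it.

No, No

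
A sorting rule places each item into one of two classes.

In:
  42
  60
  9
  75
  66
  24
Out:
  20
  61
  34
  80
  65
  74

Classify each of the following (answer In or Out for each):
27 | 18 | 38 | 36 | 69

In, In, Out, In, In

The classifier is using: multiple of 3.
27 — 27 = 3·9, hence In.
18 — 18 = 3·6, hence In.
38 — 38 = 3·12 + 2, hence Out.
36 — 36 = 3·12, hence In.
69 — 69 = 3·23, hence In.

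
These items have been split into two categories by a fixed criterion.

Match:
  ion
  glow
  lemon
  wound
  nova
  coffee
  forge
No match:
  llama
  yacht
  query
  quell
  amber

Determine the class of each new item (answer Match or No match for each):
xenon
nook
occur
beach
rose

Match, Match, Match, No match, Match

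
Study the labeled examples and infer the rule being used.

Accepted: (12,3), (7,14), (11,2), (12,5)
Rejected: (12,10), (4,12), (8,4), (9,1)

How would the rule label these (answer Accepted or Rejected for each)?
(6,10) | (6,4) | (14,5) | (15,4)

Rejected, Rejected, Accepted, Accepted

Rule: sum is odd. This holds for each 'Accepted' example and fails for each 'Rejected' one.
(6,10) → 6+10 = 16 → Rejected.
(6,4) → 6+4 = 10 → Rejected.
(14,5) → 14+5 = 19 → Accepted.
(15,4) → 15+4 = 19 → Accepted.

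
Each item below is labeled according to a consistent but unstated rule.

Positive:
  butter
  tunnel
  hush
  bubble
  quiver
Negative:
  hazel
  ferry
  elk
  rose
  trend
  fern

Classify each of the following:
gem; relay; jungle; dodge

Negative, Negative, Positive, Negative

The common property of the 'Positive' items is: contains 'u'. No 'Negative' item has it.
gem: Negative (no 'u'). relay: Negative (no 'u'). jungle: Positive (has 'u'). dodge: Negative (no 'u').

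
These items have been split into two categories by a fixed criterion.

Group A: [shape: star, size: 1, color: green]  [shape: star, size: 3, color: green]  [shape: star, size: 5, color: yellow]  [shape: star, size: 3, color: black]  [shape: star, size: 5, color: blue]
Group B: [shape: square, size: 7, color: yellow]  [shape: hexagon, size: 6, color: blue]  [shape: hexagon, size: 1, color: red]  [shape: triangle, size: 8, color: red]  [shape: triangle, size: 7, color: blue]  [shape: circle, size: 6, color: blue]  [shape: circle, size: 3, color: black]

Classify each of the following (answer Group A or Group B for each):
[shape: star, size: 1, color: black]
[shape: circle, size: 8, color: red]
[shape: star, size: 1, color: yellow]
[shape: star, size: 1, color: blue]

One predicate separates the groups cleanly: shape is star.

Group A, Group B, Group A, Group A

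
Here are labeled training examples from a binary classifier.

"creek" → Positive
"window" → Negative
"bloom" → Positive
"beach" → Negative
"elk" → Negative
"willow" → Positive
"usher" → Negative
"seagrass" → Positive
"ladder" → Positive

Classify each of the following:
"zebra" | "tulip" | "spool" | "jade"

Negative, Negative, Positive, Negative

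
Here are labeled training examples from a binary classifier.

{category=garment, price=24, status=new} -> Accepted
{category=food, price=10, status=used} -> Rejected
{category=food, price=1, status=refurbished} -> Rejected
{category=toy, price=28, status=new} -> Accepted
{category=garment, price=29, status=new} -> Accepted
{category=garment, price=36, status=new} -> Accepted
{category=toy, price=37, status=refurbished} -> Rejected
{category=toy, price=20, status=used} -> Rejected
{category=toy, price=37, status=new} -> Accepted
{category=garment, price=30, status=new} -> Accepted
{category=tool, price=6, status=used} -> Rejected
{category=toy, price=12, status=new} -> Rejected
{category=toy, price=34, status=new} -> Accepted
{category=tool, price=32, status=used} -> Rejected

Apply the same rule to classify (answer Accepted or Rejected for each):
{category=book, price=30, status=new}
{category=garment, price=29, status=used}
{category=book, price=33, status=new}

The rule appears to be: status is new AND price ≥ 20.

Accepted, Rejected, Accepted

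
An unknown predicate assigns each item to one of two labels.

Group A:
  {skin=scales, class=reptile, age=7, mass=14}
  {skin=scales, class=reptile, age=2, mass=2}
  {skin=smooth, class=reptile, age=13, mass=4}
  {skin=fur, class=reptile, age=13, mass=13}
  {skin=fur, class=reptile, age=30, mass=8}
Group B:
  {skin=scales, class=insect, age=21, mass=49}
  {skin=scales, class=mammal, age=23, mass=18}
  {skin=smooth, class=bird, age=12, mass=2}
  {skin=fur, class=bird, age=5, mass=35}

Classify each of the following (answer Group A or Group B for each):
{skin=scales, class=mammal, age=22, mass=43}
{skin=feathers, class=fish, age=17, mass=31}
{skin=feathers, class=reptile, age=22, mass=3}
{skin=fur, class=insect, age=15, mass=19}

Group B, Group B, Group A, Group B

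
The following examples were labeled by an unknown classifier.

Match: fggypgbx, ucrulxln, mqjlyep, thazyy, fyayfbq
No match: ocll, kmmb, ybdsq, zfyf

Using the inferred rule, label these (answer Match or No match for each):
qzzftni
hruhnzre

The classifier is using: length ≥ 6.
qzzftni → length 7 → Match.
hruhnzre → length 8 → Match.

Match, Match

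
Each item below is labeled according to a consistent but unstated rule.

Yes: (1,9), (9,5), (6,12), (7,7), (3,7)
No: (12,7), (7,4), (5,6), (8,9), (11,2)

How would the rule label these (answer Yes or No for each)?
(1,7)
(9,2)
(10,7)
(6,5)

Yes, No, No, No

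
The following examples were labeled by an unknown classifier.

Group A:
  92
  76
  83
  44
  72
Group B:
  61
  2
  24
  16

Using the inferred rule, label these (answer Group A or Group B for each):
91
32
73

Group A, Group B, Group A

The distinguishing property — digit sum ≥ 8 — holds for all the 'Group A' cases and none of the 'Group B' cases.
91: digit sum 9+1 = 10 — matches, so Group A. 32: digit sum 3+2 = 5 — doesn't match, so Group B. 73: digit sum 7+3 = 10 — matches, so Group A.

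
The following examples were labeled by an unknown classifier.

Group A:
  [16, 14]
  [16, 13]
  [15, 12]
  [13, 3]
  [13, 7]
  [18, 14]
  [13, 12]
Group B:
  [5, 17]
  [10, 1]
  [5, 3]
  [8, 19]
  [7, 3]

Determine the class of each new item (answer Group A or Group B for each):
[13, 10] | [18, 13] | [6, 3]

Group A, Group A, Group B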